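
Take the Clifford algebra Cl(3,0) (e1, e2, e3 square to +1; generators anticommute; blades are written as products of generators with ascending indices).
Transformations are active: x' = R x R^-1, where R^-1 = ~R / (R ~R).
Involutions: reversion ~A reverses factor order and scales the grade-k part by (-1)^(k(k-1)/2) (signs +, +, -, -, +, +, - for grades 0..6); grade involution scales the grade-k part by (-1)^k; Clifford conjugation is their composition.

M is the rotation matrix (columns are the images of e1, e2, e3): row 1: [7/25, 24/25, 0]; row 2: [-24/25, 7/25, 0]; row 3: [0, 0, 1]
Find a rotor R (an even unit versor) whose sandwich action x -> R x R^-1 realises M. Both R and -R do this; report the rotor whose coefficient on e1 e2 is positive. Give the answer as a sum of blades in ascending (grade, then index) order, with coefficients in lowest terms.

Method: write R = a + b12*e1 e2 + b13*e1 e3 + b23*e2 e3 with a^2 + b12^2 + b13^2 + b23^2 = 1 (so R^-1 = ~R). Expanding the columns R e_j ~R gives tr M = 4a^2 - 1 and, from the antisymmetric part, M21 - M12 = -4a*b12, M13 - M31 = 4a*b13, M32 - M23 = -4a*b23.
Here tr M = 39/25, so a^2 = (1 + tr M)/4 = 16/25 and a = ±4/5. Taking a = 4/5: M21 - M12 = -48/25, M13 - M31 = 0, M32 - M23 = 0, giving b12 = 3/5, b13 = 0, b23 = 0, i.e. R = 4/5 + 3/5*e1 e2.
Its e1 e2 coefficient is already positive.
Answer: 4/5 + 3/5*e1 e2. Sheet selection: the two-to-one cover makes ±R indistinguishable at the matrix level (trace 39/25), so uniqueness comes from the required sign on e1 e2.


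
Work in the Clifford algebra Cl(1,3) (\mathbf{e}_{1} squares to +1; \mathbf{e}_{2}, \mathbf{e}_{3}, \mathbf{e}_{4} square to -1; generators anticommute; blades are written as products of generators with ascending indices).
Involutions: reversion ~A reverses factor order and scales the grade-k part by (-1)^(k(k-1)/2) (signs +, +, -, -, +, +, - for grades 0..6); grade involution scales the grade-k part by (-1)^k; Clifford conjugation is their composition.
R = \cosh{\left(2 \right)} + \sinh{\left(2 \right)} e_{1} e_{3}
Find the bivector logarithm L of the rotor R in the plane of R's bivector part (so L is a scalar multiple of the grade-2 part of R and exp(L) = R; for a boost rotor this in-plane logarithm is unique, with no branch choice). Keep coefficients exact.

The scalar part of R is \cosh{\left(2 \right)}, which determines |rapidity| via cosh; the sign lives in the bivector part, and pairing them (bivector part over sinh of the rapidity = the plane) gives the unique in-plane L = rapidity * plane.
Concretely: cosh(rapidity) = \cosh{\left(2 \right)} gives rapidity = ±2, and since rapidity/sinh(rapidity) is even the sign is immaterial: L = (rapidity/sinh(rapidity)) * <R>_2 = (\frac{2}{\sinh{\left(2 \right)}}) * <R>_2.
Answer: 2 e_{1} e_{3}


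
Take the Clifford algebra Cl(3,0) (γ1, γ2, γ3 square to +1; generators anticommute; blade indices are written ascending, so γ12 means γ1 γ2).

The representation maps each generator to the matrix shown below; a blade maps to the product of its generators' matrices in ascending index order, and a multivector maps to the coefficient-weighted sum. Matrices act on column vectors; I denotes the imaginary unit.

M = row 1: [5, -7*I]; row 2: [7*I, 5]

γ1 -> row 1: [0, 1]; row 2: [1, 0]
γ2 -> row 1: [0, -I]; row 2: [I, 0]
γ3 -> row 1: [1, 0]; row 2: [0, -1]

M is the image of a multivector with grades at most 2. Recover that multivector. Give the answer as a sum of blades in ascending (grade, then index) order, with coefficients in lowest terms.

Method: 1, rho(γ1), rho(γ2), rho(γ3) form a trace-orthogonal basis of the 2x2 complex matrices (tr(X Y) = 2 if X = Y, else 0), so M = m0*1 + m1*rho(γ1) + m2*rho(γ2) + m3*rho(γ3) with m0 = tr(M)/2 = 5, m1 = tr(M rho(γ1))/2 = 0, m2 = tr(M rho(γ2))/2 = 7, m3 = tr(M rho(γ3))/2 = 0.
Multiplying table entries, the bivector images are rho(γ12) = I*rho(γ3), rho(γ13) = -I*rho(γ2), rho(γ23) = I*rho(γ1); with real blade coefficients the real parts of m0..m3 are the coefficients of 1, γ1, γ2, γ3 and the imaginary parts give the bivectors (γ23: Im m1, γ13: -Im m2, γ12: Im m3).
Answer: 5 + 7*γ2


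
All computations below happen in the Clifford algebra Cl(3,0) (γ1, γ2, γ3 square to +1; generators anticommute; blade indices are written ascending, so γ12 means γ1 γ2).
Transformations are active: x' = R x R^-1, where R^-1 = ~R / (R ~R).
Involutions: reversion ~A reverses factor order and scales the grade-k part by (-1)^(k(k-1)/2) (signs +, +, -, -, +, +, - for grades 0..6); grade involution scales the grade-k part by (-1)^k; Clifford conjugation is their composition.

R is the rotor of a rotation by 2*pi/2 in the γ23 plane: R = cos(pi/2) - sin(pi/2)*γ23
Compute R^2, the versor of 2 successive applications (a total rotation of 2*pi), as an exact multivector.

Because a rotor carries half the rotation angle, composing 2 copies of this γ23-plane rotor multiplies the phase: 2*(pi/2) = pi, hence R^2 = cos(pi) - sin(pi)*γ23.
cos(pi) = -1 and sin(pi) = 0, so R^2 = -1. The total rotation 2*pi is 1 full turn, so every vector returns to itself, yet the rotor is -1, on the OTHER sheet of the double cover (an odd number of 2*pi turns).
Answer: -1


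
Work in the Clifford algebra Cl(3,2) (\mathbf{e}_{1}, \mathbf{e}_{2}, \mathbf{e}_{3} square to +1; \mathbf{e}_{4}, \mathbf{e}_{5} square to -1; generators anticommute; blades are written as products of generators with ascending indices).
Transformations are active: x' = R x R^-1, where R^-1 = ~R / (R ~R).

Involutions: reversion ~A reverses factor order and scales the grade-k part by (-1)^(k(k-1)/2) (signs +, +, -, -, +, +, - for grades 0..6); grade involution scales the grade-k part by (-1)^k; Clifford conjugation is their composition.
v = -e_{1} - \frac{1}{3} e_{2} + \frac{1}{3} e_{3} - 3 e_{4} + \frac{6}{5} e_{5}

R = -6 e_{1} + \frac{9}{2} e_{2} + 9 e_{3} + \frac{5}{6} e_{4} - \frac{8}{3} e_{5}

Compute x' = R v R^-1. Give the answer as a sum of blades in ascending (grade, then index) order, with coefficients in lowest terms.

~R = -6 e_{1} + \frac{9}{2} e_{2} + 9 e_{3} + \frac{5}{6} e_{4} - \frac{8}{3} e_{5}, and R ~R = \frac{1165}{9}, so R^-1 = ~R / (\frac{1165}{9}).
R v = \frac{66}{5} + \frac{13}{2} e_{1} e_{2} + 7 e_{1} e_{3} + \frac{113}{6} e_{1} e_{4} - \frac{148}{15} e_{1} e_{5} + \frac{9}{2} e_{2} e_{3} - \frac{119}{9} e_{2} e_{4} + \frac{203}{45} e_{2} e_{5} - \frac{491}{18} e_{3} e_{4} + \frac{526}{45} e_{3} e_{5} - 7 e_{4} e_{5}
Answer: -\frac{1303}{5825} e_{1} + \frac{21863}{17475} e_{2} + \frac{26251}{17475} e_{3} + \frac{3693}{1165} e_{4} - \frac{10158}{5825} e_{5}


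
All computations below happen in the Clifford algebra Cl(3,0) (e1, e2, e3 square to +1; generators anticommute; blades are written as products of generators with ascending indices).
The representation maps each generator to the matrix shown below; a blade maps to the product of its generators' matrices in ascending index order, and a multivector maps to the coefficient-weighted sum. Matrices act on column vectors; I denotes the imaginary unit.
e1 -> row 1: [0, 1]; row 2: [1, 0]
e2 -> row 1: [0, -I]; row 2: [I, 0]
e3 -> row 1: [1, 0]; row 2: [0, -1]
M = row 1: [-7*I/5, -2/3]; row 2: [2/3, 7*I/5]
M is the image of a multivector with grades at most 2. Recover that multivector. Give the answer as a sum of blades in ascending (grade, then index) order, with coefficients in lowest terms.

Method: 1, rho(e1), rho(e2), rho(e3) form a trace-orthogonal basis of the 2x2 complex matrices (tr(X Y) = 2 if X = Y, else 0), so M = m0*1 + m1*rho(e1) + m2*rho(e2) + m3*rho(e3) with m0 = tr(M)/2 = 0, m1 = tr(M rho(e1))/2 = 0, m2 = tr(M rho(e2))/2 = -2*I/3, m3 = tr(M rho(e3))/2 = -7*I/5.
Multiplying table entries, the bivector images are rho(e1 e2) = I*rho(e3), rho(e1 e3) = -I*rho(e2), rho(e2 e3) = I*rho(e1); with real blade coefficients the real parts of m0..m3 are the coefficients of 1, e1, e2, e3 and the imaginary parts give the bivectors (e2 e3: Im m1, e1 e3: -Im m2, e1 e2: Im m3).
Answer: -7/5*e1 e2 + 2/3*e1 e3


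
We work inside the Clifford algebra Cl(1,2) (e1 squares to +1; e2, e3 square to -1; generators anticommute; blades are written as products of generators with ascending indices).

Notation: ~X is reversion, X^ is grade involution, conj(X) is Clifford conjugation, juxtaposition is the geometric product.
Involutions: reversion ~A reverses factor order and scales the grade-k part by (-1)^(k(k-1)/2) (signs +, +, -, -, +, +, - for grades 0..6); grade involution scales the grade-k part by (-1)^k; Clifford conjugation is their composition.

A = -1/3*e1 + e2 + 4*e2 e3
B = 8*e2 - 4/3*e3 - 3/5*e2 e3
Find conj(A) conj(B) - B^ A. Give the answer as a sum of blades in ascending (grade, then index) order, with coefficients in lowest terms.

first term: -28/5 + 16/3*e2 + 163/5*e3 - 8/3*e1 e2 + 4/9*e1 e3 - 4/3*e2 e3 + 1/5*e1 e2 e3
second term: 52/5 + 16/3*e2 + 157/5*e3 - 8/3*e1 e2 + 4/9*e1 e3 - 4/3*e2 e3 + 1/5*e1 e2 e3
Answer: -16 + 6/5*e3


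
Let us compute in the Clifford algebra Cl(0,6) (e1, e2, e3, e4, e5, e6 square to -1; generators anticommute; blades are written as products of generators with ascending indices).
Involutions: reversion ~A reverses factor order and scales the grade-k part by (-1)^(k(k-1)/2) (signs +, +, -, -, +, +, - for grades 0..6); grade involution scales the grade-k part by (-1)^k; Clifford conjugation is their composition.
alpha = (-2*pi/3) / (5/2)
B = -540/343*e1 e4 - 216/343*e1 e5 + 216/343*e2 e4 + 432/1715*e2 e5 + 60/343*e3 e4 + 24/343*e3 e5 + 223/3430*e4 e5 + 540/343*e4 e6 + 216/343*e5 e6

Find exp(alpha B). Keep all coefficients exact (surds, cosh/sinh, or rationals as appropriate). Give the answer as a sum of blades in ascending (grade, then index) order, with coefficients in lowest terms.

B^2 term by term: the squares give (-540/343)^2*(e1 e4)^2 + (-216/343)^2*(e1 e5)^2 + (216/343)^2*(e2 e4)^2 + (432/1715)^2*(e2 e5)^2 + (60/343)^2*(e3 e4)^2 + (24/343)^2*(e3 e5)^2 + (223/3430)^2*(e4 e5)^2 + (540/343)^2*(e4 e6)^2 + (216/343)^2*(e5 e6)^2 = 291600/117649*(-1) + 46656/117649*(-1) + 46656/117649*(-1) + 186624/2941225*(-1) + 3600/117649*(-1) + 576/117649*(-1) + 49729/11764900*(-1) + 291600/117649*(-1) + 46656/117649*(-1) = -25/4 (each basis 2-blade squares to minus the product of its generators' squares); cross terms between blades sharing an index anticommute and cancel; the commuting (index-disjoint) pairs give grade-4 terms 2*c*c'*(blade product), which cancel blade by blade — e1 e2 e4 e5: 93312/117649 - 93312/117649 = 0; e1 e3 e4 e5: 25920/117649 - 25920/117649 = 0; e1 e4 e5 e6: -233280/117649 + 233280/117649 = 0; e2 e3 e4 e5: -10368/117649 + 10368/117649 = 0; e2 e4 e5 e6: 93312/117649 - 93312/117649 = 0; e3 e4 e5 e6: 25920/117649 - 25920/117649 = 0 — confirming B is simple. So B^2 = -25/4.
B^2 = -25/4 — since the square is negative, the closed form is circular: l = 5/2, alpha*l = -2*pi/3, so exp(alpha B) = cos(-2*pi/3) + (sin(-2*pi/3)/(5/2))*B = -1/2 + (-sqrt(3)/5)*B.
Answer: -1/2 + 108*sqrt(3)/343*e1 e4 + 216*sqrt(3)/1715*e1 e5 - 216*sqrt(3)/1715*e2 e4 - 432*sqrt(3)/8575*e2 e5 - 12*sqrt(3)/343*e3 e4 - 24*sqrt(3)/1715*e3 e5 - 223*sqrt(3)/17150*e4 e5 - 108*sqrt(3)/343*e4 e6 - 216*sqrt(3)/1715*e5 e6


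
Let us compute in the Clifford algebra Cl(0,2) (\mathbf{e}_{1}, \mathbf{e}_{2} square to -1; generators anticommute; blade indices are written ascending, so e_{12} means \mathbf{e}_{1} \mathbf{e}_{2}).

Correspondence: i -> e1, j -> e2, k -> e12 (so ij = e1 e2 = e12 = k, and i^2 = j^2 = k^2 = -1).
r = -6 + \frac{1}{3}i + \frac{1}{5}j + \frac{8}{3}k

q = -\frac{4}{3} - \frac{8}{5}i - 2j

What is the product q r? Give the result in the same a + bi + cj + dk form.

In blades: q = -\frac{4}{3} - \frac{8}{5} e_{1} - 2 e_{2}, r = -6 + \frac{1}{3} e_{1} + \frac{1}{5} e_{2} + \frac{8}{3} e_{12}.
Distribute q over r term by term (generator squares from the signature, products reordered to ascending indices): (-\frac{4}{3})*r = 8 - \frac{4}{9} e_{1} - \frac{4}{15} e_{2} - \frac{32}{9} e_{12}; (-\frac{8}{5} e_{1})*r = \frac{8}{15} + \frac{48}{5} e_{1} + \frac{64}{15} e_{2} - \frac{8}{25} e_{12}; (-2 e_{2})*r = \frac{2}{5} - \frac{16}{3} e_{1} + 12 e_{2} + \frac{2}{3} e_{12}.
Sum: \frac{134}{15} + \frac{172}{45} e_{1} + 16 e_{2} - \frac{722}{225} e_{12}; translating back through the correspondence:
Answer: \frac{134}{15} + \frac{172}{45}i + 16j - \frac{722}{225}k


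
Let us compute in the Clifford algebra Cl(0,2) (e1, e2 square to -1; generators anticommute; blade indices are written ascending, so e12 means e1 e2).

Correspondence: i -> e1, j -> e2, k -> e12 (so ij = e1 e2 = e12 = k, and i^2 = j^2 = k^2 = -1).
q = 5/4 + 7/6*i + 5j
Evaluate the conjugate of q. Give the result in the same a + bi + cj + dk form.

In blades: q = 5/4 + 7/6*e1 + 5*e2.
Conjugation here is Clifford conjugation: the scalar is fixed and the grade-1 and grade-2 blades all flip sign, giving 5/4 - 7/6*e1 - 5*e2; translating back:
Answer: 5/4 - 7/6*i - 5j


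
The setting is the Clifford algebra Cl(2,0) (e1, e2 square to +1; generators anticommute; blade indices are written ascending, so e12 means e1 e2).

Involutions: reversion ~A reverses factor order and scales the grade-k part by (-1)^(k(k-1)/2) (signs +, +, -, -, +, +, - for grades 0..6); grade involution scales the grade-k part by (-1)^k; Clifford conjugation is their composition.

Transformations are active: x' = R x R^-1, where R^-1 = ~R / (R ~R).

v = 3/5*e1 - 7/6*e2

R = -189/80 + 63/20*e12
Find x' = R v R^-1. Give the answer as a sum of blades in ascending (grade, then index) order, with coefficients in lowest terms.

~R = -189/80 - 63/20*e12, and R ~R = 3969/256, so R^-1 = ~R / (3969/256).
R v = -2037/400*e1 + 693/800*e2
Answer: 119/125*e1 + 677/750*e2


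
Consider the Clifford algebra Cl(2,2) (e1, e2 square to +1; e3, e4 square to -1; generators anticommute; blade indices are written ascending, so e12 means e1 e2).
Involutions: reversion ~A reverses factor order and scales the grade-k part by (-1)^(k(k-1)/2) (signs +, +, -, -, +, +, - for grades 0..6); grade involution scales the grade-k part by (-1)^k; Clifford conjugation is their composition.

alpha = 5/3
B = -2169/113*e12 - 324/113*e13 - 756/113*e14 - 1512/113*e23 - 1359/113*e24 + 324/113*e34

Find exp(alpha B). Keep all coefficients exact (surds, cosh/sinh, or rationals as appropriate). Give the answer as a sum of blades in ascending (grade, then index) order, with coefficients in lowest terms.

B^2 term by term: the squares give (-2169/113)^2*(e12)^2 + (-324/113)^2*(e13)^2 + (-756/113)^2*(e14)^2 + (-1512/113)^2*(e23)^2 + (-1359/113)^2*(e24)^2 + (324/113)^2*(e34)^2 = 4704561/12769*(-1) + 104976/12769*(+1) + 571536/12769*(+1) + 2286144/12769*(+1) + 1846881/12769*(+1) + 104976/12769*(-1) = 0 (each basis 2-blade squares to minus the product of its generators' squares); cross terms between blades sharing an index anticommute and cancel; the commuting (index-disjoint) pairs give grade-4 terms 2*c*c'*(blade product), which cancel blade by blade — e1234: -1405512/12769 - 880632/12769 + 2286144/12769 = 0 — confirming B is simple. So B^2 = 0.
B^2 = 0, hence only two terms survive: exp(alpha B) = 1 + alpha B (parabolic case).
Answer: 1 - 3615/113*e12 - 540/113*e13 - 1260/113*e14 - 2520/113*e23 - 2265/113*e24 + 540/113*e34


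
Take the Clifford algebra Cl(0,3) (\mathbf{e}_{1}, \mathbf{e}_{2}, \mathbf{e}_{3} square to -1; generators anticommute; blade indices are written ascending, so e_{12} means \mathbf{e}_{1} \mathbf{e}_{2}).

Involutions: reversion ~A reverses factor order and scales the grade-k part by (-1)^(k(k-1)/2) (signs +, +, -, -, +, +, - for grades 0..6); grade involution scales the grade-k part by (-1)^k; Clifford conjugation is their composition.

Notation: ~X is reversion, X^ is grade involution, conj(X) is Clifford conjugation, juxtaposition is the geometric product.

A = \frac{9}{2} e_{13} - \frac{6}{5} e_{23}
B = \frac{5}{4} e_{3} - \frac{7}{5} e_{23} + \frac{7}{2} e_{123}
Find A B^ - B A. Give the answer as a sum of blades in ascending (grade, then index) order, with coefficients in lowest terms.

first term: -\frac{42}{25} + \frac{57}{40} e_{1} - \frac{69}{4} e_{2} - \frac{63}{10} e_{12}
second term: -\frac{42}{25} + \frac{393}{40} e_{1} + \frac{57}{4} e_{2} + \frac{63}{10} e_{12}
Answer: -\frac{42}{5} e_{1} - \frac{63}{2} e_{2} - \frac{63}{5} e_{12}


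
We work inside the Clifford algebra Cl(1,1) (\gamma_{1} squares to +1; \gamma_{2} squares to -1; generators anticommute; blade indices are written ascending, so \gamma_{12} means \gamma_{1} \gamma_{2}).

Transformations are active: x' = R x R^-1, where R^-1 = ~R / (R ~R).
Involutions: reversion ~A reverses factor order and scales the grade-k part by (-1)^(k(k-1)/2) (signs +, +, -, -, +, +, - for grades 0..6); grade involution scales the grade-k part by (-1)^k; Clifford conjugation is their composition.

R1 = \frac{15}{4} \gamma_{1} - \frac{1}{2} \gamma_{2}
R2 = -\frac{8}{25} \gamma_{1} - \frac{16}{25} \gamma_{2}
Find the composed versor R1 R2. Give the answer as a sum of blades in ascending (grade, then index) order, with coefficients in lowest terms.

Distribute over the terms of R1 (each basis-blade product reordered to ascending indices, repeated generators contracted through their squares):
(\frac{15}{4} \gamma_{1}) R2 = -\frac{6}{5} - \frac{12}{5} \gamma_{12}
(-\frac{1}{2} \gamma_{2}) R2 = -\frac{8}{25} - \frac{4}{25} \gamma_{12}
Summing the partial products and collecting blades:
Answer: -\frac{38}{25} - \frac{64}{25} \gamma_{12}


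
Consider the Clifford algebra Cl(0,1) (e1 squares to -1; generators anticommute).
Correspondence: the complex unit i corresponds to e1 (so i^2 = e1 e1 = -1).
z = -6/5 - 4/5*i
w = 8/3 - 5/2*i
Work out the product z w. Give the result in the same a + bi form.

In blades: z = -6/5 - 4/5*e1, w = 8/3 - 5/2*e1.
Distribute z over w term by term (generator squares from the signature, products reordered to ascending indices): (-6/5)*w = -16/5 + 3*e1; (-4/5*e1)*w = -2 - 32/15*e1.
Sum: -26/5 + 13/15*e1; translating back through the correspondence:
Answer: -26/5 + 13/15*i


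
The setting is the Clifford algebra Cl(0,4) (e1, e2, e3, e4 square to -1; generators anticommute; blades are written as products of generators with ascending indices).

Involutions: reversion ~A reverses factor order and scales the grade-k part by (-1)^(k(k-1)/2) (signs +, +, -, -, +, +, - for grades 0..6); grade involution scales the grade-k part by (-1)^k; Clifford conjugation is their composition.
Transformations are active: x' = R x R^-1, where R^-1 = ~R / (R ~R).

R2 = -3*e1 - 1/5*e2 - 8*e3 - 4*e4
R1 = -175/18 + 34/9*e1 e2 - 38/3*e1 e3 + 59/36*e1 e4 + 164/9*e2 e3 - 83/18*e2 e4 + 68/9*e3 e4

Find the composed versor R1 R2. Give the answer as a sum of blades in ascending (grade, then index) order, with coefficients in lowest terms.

Distribute over the terms of R2 (each basis-blade product reordered to ascending indices, repeated generators contracted through their squares):
R1 (-3*e1) = 175/6*e1 - 34/3*e2 + 38*e3 - 59/12*e4 - 164/3*e1 e2 e3 + 83/6*e1 e2 e4 - 68/3*e1 e3 e4
R1 (-1/5*e2) = 34/45*e1 + 35/18*e2 - 164/45*e3 + 83/90*e4 - 38/15*e1 e2 e3 + 59/180*e1 e2 e4 - 68/45*e2 e3 e4
R1 (-8*e3) = -304/3*e1 + 1312/9*e2 + 700/9*e3 - 544/9*e4 - 272/9*e1 e2 e3 + 118/9*e1 e3 e4 - 332/9*e2 e3 e4
R1 (-4*e4) = 59/9*e1 - 166/9*e2 + 272/9*e3 + 350/9*e4 - 136/9*e1 e2 e4 + 152/3*e1 e3 e4 - 656/9*e2 e3 e4
Summing the partial products and collecting blades:
Answer: -5837/90*e1 + 2123/18*e2 + 6406/45*e3 - 511/20*e4 - 3934/45*e1 e2 e3 - 19/20*e1 e2 e4 + 370/9*e1 e3 e4 - 5008/45*e2 e3 e4


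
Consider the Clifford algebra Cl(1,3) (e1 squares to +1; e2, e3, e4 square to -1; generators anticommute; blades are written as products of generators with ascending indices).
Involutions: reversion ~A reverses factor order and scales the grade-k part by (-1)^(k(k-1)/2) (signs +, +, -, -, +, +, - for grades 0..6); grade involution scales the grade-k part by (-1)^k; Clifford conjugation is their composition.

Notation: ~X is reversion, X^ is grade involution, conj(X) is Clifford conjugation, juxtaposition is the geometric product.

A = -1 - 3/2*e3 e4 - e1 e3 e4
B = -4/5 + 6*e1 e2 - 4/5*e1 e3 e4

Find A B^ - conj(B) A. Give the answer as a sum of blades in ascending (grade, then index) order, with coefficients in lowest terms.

first term: 8/5 + 6/5*e1 - 6*e1 e2 + 6/5*e3 e4 - 6*e2 e3 e4 - 9*e1 e2 e3 e4
second term: -6/5*e1 + 6*e1 e2 + 6/5*e3 e4 + 8/5*e1 e3 e4 - 6*e2 e3 e4 + 9*e1 e2 e3 e4
Answer: 8/5 + 12/5*e1 - 12*e1 e2 - 8/5*e1 e3 e4 - 18*e1 e2 e3 e4


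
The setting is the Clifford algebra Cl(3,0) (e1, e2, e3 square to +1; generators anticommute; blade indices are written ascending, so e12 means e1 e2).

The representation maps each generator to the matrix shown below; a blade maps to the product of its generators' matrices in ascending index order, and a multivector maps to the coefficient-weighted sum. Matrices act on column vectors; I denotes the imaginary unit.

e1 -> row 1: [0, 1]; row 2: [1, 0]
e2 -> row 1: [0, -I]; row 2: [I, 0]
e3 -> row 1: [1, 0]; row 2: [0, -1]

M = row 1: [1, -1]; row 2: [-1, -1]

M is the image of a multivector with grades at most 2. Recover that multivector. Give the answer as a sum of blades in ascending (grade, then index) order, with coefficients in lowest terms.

Method: 1, rho(e1), rho(e2), rho(e3) form a trace-orthogonal basis of the 2x2 complex matrices (tr(X Y) = 2 if X = Y, else 0), so M = m0*1 + m1*rho(e1) + m2*rho(e2) + m3*rho(e3) with m0 = tr(M)/2 = 0, m1 = tr(M rho(e1))/2 = -1, m2 = tr(M rho(e2))/2 = 0, m3 = tr(M rho(e3))/2 = 1.
Multiplying table entries, the bivector images are rho(e12) = I*rho(e3), rho(e13) = -I*rho(e2), rho(e23) = I*rho(e1); with real blade coefficients the real parts of m0..m3 are the coefficients of 1, e1, e2, e3 and the imaginary parts give the bivectors (e23: Im m1, e13: -Im m2, e12: Im m3).
Answer: -e1 + e3


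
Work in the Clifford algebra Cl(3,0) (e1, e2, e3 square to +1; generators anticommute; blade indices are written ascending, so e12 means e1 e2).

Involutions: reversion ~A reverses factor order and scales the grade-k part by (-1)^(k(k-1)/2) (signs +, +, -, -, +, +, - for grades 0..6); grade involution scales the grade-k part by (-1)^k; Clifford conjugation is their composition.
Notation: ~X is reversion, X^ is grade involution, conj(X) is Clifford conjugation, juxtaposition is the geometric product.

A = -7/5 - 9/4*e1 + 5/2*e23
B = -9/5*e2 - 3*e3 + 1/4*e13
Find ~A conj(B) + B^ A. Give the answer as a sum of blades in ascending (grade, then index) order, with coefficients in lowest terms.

first term: -501/50*e2 + 69/80*e3 - 137/40*e12 - 32/5*e13
second term: -501/50*e2 + 69/80*e3 + 137/40*e12 + 32/5*e13
Answer: -501/25*e2 + 69/40*e3


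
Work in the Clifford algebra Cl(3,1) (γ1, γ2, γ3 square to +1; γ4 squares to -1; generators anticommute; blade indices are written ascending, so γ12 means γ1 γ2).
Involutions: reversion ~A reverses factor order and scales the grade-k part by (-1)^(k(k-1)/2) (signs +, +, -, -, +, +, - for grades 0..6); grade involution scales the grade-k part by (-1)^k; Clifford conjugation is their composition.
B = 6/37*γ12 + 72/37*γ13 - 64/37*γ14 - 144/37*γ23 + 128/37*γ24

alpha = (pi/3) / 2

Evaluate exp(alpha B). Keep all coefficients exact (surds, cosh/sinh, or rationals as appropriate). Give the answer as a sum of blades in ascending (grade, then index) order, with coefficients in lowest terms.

B^2 term by term: the squares give (6/37)^2*(γ12)^2 + (72/37)^2*(γ13)^2 + (-64/37)^2*(γ14)^2 + (-144/37)^2*(γ23)^2 + (128/37)^2*(γ24)^2 = 36/1369*(-1) + 5184/1369*(-1) + 4096/1369*(+1) + 20736/1369*(-1) + 16384/1369*(+1) = -4 (each basis 2-blade squares to minus the product of its generators' squares); cross terms between blades sharing an index anticommute and cancel; the commuting (index-disjoint) pairs give grade-4 terms 2*c*c'*(blade product), which cancel blade by blade — γ1234: -18432/1369 + 18432/1369 = 0 — confirming B is simple. So B^2 = -4.
B^2 = -4 — a negative square means the series sums to a rotation: l = 2, alpha*l = pi/3, so exp(alpha B) = cos(pi/3) + (sin(pi/3)/2)*B = 1/2 + (sqrt(3)/4)*B.
Answer: 1/2 + 3*sqrt(3)/74*γ12 + 18*sqrt(3)/37*γ13 - 16*sqrt(3)/37*γ14 - 36*sqrt(3)/37*γ23 + 32*sqrt(3)/37*γ24


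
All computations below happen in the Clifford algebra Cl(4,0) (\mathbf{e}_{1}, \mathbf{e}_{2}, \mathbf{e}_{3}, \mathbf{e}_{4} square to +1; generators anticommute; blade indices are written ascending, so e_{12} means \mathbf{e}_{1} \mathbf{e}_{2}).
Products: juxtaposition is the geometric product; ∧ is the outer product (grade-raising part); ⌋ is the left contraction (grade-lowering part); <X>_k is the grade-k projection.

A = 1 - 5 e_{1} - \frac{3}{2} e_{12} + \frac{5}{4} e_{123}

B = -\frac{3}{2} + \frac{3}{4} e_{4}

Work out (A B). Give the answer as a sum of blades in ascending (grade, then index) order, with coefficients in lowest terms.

step 1: -\frac{3}{2} + \frac{15}{2} e_{1} + \frac{3}{4} e_{4} + \frac{9}{4} e_{12} - \frac{15}{4} e_{14} - \frac{15}{8} e_{123} - \frac{9}{8} e_{124} + \frac{15}{16} e_{1234}
Answer: -\frac{3}{2} + \frac{15}{2} e_{1} + \frac{3}{4} e_{4} + \frac{9}{4} e_{12} - \frac{15}{4} e_{14} - \frac{15}{8} e_{123} - \frac{9}{8} e_{124} + \frac{15}{16} e_{1234}


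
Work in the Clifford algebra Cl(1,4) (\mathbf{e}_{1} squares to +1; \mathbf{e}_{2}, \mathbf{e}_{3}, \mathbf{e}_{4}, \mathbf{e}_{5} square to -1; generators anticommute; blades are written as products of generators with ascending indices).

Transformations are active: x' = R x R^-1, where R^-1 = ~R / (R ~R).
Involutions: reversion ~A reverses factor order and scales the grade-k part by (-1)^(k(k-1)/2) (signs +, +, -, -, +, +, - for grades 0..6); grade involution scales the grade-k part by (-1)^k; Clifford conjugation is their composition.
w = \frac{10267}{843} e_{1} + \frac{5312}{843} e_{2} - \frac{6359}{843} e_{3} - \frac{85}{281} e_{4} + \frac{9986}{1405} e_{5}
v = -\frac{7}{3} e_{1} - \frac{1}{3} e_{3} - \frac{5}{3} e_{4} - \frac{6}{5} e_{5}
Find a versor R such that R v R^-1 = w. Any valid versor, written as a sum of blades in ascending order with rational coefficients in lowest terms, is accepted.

The midline construction: v and w both square to \frac{251}{225}, so reflecting in their sum \frac{8300}{843} e_{1} + \frac{5312}{843} e_{2} - \frac{6640}{843} e_{3} - \frac{1660}{843} e_{4} + \frac{1660}{281} e_{5} exchanges them.
Answer: \frac{8300}{843} e_{1} + \frac{5312}{843} e_{2} - \frac{6640}{843} e_{3} - \frac{1660}{843} e_{4} + \frac{1660}{281} e_{5}


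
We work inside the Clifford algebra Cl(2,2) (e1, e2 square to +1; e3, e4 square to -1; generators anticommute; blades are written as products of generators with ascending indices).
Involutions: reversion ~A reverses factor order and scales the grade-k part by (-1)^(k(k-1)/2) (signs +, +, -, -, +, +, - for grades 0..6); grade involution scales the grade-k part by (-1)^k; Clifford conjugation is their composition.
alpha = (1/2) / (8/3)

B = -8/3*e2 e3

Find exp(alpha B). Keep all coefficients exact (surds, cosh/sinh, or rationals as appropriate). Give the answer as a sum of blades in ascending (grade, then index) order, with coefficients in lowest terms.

B^2 = (-8/3)^2*(e2 e3)^2 = 64/9*(+1) = 64/9 (a basis 2-blade squares to minus the product of its generators' squares).
B^2 = 64/9 — the positive square puts this in the hyperbolic regime; l = 8/3, alpha*l = 1/2, so exp(alpha B) = cosh(1/2) + (sinh(1/2)/(8/3))*B = cosh(1/2) + (3*sinh(1/2)/8)*B.
Answer: cosh(1/2) - sinh(1/2)*e2 e3


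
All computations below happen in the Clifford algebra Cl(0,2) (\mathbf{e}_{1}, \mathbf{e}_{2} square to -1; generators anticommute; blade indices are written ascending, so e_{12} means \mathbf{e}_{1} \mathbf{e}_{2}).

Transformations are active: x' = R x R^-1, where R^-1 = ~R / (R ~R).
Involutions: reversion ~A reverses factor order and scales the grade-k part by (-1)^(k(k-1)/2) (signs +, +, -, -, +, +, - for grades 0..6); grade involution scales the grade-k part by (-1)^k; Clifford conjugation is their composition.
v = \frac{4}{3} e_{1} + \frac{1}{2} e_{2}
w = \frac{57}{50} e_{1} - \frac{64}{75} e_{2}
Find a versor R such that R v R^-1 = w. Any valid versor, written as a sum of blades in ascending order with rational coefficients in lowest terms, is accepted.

Sketch: the shared square -\frac{73}{36} makes R = v + w = \frac{371}{150} e_{1} - \frac{53}{150} e_{2} the natural versor; its sandwich fixes that direction, negates (v - w)/2, and sends v to w.
Answer: \frac{371}{150} e_{1} - \frac{53}{150} e_{2}


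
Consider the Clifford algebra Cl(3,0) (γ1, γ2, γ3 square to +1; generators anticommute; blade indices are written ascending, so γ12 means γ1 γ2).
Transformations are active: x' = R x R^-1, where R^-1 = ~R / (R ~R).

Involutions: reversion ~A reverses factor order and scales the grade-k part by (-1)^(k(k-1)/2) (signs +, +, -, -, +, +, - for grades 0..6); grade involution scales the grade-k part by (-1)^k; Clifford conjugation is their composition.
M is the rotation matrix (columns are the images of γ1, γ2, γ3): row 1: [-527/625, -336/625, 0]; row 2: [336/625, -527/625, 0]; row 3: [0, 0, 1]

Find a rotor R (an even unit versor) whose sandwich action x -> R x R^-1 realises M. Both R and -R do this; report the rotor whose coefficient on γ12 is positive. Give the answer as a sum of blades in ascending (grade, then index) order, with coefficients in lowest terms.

Method: write R = a + b12*γ12 + b13*γ13 + b23*γ23 with a^2 + b12^2 + b13^2 + b23^2 = 1 (so R^-1 = ~R). Expanding the columns R e_j ~R gives tr M = 4a^2 - 1 and, from the antisymmetric part, M21 - M12 = -4a*b12, M13 - M31 = 4a*b13, M32 - M23 = -4a*b23.
Here tr M = -429/625, so a^2 = (1 + tr M)/4 = 49/625 and a = ±7/25. Taking a = 7/25: M21 - M12 = 672/625, M13 - M31 = 0, M32 - M23 = 0, giving b12 = -24/25, b13 = 0, b23 = 0, i.e. R = 7/25 - 24/25*γ12.
Its γ12 coefficient is negative, so report the other preimage -R.
Answer: -7/25 + 24/25*γ12. Recall the cover is two-to-one: with M of trace -429/625, both preimages act alike, and the stated γ12 sign chooses the sheet.


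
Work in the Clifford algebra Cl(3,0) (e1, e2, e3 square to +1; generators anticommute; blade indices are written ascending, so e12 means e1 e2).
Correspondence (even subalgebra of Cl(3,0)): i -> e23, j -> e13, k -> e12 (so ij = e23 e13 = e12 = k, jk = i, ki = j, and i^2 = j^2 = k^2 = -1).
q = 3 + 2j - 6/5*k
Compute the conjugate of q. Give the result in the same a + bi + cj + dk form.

In blades: q = 3 - 6/5*e12 + 2*e13.
Quaternion conjugation is reversion on the even subalgebra: the scalar is fixed and every grade-2 blade flips sign, giving 3 + 6/5*e12 - 2*e13; translating back:
Answer: 3 - 2j + 6/5*k


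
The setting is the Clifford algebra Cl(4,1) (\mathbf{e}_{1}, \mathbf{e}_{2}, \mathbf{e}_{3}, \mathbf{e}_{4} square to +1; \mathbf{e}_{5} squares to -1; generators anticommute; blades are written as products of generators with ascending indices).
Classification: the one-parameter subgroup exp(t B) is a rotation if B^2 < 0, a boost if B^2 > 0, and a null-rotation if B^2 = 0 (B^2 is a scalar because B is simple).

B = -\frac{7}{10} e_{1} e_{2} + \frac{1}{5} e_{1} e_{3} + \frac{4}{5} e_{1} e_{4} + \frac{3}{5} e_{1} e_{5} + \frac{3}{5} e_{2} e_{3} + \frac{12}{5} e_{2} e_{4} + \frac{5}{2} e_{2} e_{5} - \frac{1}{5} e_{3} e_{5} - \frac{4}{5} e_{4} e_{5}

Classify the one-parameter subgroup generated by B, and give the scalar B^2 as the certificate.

B^2 term by term: the squares give (-\frac{7}{10})^2*(e_{1} e_{2})^2 + (\frac{1}{5})^2*(e_{1} e_{3})^2 + (\frac{4}{5})^2*(e_{1} e_{4})^2 + (\frac{3}{5})^2*(e_{1} e_{5})^2 + (\frac{3}{5})^2*(e_{2} e_{3})^2 + (\frac{12}{5})^2*(e_{2} e_{4})^2 + (\frac{5}{2})^2*(e_{2} e_{5})^2 + (-\frac{1}{5})^2*(e_{3} e_{5})^2 + (-\frac{4}{5})^2*(e_{4} e_{5})^2 = \frac{49}{100}*(-1) + \frac{1}{25}*(-1) + \frac{16}{25}*(-1) + \frac{9}{25}*(+1) + \frac{9}{25}*(-1) + \frac{144}{25}*(-1) + \frac{25}{4}*(+1) + \frac{1}{25}*(+1) + \frac{16}{25}*(+1) = 0 (each basis 2-blade squares to minus the product of its generators' squares); cross terms between blades sharing an index anticommute and cancel; the commuting (index-disjoint) pairs give grade-4 terms 2*c*c'*(blade product), which cancel blade by blade — e_{1} e_{2} e_{3} e_{4}: -\frac{24}{25} + \frac{24}{25} = 0; e_{1} e_{2} e_{3} e_{5}: \frac{7}{25} - 1 + \frac{18}{25} = 0; e_{1} e_{2} e_{4} e_{5}: \frac{28}{25} - 4 + \frac{72}{25} = 0; e_{1} e_{3} e_{4} e_{5}: -\frac{8}{25} + \frac{8}{25} = 0; e_{2} e_{3} e_{4} e_{5}: -\frac{24}{25} + \frac{24}{25} = 0 — confirming B is simple. So B^2 = 0.
Answer: null-rotation, certificate B^2 = 0. The scalar 0 is the complete invariant here: its sign names the subgroup type.


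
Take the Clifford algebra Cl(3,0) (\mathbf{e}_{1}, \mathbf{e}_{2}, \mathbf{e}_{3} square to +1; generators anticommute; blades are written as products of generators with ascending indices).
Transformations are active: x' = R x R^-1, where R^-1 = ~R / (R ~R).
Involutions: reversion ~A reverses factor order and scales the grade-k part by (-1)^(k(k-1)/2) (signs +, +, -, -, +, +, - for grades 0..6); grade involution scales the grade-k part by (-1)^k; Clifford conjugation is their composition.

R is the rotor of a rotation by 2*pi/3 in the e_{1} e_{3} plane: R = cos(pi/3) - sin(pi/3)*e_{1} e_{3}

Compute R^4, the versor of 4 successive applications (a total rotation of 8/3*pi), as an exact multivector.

Because a rotor carries half the rotation angle, composing 4 copies of this e_{1} e_{3}-plane rotor multiplies the phase: 4*(pi/3) = \frac{4 \pi}{3}, hence R^4 = cos(\frac{4 \pi}{3}) - sin(\frac{4 \pi}{3})*e_{1} e_{3}.
cos(\frac{4 \pi}{3}) = - \frac{1}{2} and sin(\frac{4 \pi}{3}) = - \frac{\sqrt{3}}{2}, so R^4 = -\frac{1}{2} + \frac{\sqrt{3}}{2} e_{1} e_{3}. The net rotation is 2/3*pi (after discarding 1 full turn, each of which contributes a factor -1 to the rotor); the rotor keeps the half-angle phase exactly.
Answer: -\frac{1}{2} + \frac{\sqrt{3}}{2} e_{1} e_{3}


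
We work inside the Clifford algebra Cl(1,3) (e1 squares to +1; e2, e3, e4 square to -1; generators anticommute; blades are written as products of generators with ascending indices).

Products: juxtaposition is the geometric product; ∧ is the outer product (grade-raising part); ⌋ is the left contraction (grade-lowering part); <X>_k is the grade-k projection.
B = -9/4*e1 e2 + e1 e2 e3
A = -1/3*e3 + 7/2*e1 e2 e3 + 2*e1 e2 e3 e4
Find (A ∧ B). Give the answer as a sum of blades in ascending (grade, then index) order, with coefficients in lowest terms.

step 1: 3/4*e1 e2 e3
Answer: 3/4*e1 e2 e3


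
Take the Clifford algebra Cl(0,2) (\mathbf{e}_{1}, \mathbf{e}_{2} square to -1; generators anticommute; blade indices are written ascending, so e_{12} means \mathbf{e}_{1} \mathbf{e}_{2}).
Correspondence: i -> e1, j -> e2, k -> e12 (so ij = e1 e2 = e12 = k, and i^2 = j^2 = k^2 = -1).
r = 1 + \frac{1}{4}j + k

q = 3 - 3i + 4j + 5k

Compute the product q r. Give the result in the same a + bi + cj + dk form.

In blades: q = 3 - 3 e_{1} + 4 e_{2} + 5 e_{12}, r = 1 + \frac{1}{4} e_{2} + e_{12}.
Distribute q over r term by term (generator squares from the signature, products reordered to ascending indices): (3)*r = 3 + \frac{3}{4} e_{2} + 3 e_{12}; (-3 e_{1})*r = -3 e_{1} + 3 e_{2} - \frac{3}{4} e_{12}; (4 e_{2})*r = -1 + 4 e_{1} + 4 e_{2}; (5 e_{12})*r = -5 - \frac{5}{4} e_{1} + 5 e_{12}.
Sum: -3 - \frac{1}{4} e_{1} + \frac{31}{4} e_{2} + \frac{29}{4} e_{12}; translating back through the correspondence:
Answer: -3 - \frac{1}{4}i + \frac{31}{4}j + \frac{29}{4}k


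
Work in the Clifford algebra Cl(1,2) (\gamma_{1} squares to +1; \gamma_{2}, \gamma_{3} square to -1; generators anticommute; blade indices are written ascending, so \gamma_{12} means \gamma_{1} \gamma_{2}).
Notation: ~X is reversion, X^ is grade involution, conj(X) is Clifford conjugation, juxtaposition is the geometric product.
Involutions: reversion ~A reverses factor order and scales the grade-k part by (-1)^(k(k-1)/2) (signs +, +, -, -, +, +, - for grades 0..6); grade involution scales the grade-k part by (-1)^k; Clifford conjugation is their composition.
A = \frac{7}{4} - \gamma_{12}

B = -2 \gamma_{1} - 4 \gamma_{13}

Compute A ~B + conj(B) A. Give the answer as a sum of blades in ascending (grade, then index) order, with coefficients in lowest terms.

first term: -\frac{7}{2} \gamma_{1} - 2 \gamma_{2} + 7 \gamma_{13} + 4 \gamma_{23}
second term: \frac{7}{2} \gamma_{1} - 2 \gamma_{2} + 7 \gamma_{13} - 4 \gamma_{23}
Answer: -4 \gamma_{2} + 14 \gamma_{13}


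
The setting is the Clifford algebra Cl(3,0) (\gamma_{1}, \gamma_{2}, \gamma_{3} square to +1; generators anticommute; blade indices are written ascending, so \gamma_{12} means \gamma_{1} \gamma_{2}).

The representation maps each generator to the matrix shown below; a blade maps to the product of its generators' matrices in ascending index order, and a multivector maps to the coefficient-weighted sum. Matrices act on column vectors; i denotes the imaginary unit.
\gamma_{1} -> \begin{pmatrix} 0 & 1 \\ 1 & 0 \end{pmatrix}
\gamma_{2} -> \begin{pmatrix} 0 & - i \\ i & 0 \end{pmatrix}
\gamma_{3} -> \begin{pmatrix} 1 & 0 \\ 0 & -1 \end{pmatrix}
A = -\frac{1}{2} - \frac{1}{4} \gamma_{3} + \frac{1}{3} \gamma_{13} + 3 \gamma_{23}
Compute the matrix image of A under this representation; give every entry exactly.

Bivector images (products of the table entries): rho(\gamma_{13}) = rho(\gamma_{1})rho(\gamma_{3}) = \begin{pmatrix} 0 & -1 \\ 1 & 0 \end{pmatrix}; rho(\gamma_{23}) = rho(\gamma_{2})rho(\gamma_{3}) = \begin{pmatrix} 0 & i \\ i & 0 \end{pmatrix}.
M = (-\frac{1}{2})*1 + (-\frac{1}{4})*rho(\gamma_{3}) + (\frac{1}{3})*rho(\gamma_{13}) + (3)*rho(\gamma_{23}), summed entrywise (1 is the identity matrix):
Answer: \begin{pmatrix} - \frac{3}{4} & - \frac{1}{3} + 3 i \\ \frac{1}{3} + 3 i & - \frac{1}{4} \end{pmatrix}


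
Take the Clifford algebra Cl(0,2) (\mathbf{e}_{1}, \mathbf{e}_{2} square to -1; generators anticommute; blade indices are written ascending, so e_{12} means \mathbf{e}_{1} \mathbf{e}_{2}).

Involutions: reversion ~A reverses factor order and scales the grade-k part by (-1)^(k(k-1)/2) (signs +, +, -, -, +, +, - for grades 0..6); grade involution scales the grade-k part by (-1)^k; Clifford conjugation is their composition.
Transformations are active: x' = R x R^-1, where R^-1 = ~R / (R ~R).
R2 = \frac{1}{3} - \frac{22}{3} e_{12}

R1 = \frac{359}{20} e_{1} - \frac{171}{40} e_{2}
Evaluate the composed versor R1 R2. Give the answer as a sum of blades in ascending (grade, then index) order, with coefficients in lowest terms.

Distribute over the terms of R1 (each basis-blade product reordered to ascending indices, repeated generators contracted through their squares):
(\frac{359}{20} e_{1}) R2 = \frac{359}{60} e_{1} + \frac{3949}{30} e_{2}
(-\frac{171}{40} e_{2}) R2 = \frac{627}{20} e_{1} - \frac{57}{40} e_{2}
Summing the partial products and collecting blades:
Answer: \frac{112}{3} e_{1} + \frac{3125}{24} e_{2}


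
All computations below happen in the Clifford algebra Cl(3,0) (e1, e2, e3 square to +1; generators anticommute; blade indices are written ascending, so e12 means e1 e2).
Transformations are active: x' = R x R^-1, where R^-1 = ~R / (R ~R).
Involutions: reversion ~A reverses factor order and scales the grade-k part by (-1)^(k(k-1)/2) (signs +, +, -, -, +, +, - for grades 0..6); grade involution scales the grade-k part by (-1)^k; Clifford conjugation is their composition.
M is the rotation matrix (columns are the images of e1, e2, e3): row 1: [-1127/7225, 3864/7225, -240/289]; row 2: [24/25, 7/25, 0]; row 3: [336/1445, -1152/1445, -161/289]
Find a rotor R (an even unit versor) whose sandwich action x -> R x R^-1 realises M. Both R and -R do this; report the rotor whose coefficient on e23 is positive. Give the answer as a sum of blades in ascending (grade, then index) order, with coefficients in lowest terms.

Method: write R = a + b12*e12 + b13*e13 + b23*e23 with a^2 + b12^2 + b13^2 + b23^2 = 1 (so R^-1 = ~R). Expanding the columns R e_j ~R gives tr M = 4a^2 - 1 and, from the antisymmetric part, M21 - M12 = -4a*b12, M13 - M31 = 4a*b13, M32 - M23 = -4a*b23.
Here tr M = -3129/7225, so a^2 = (1 + tr M)/4 = 1024/7225 and a = ±32/85. Taking a = 32/85: M21 - M12 = 3072/7225, M13 - M31 = -1536/1445, M32 - M23 = -1152/1445, giving b12 = -24/85, b13 = -12/17, b23 = 9/17, i.e. R = 32/85 - 24/85*e12 - 12/17*e13 + 9/17*e23.
Its e23 coefficient is already positive.
Answer: 32/85 - 24/85*e12 - 12/17*e13 + 9/17*e23. Key observation: the double cover Spin(3) -> SO(3) sends R and -R to the same matrix (trace -3129/7225 here), so the stated sign of the e23 coefficient is what selects one sheet.
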